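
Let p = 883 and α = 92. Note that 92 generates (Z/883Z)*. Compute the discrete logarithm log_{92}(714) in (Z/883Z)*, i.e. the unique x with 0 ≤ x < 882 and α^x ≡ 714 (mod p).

Baby-step giant-step with m = ceil(sqrt(882)) = 30.
Baby table (92^j mod 883 for j=0..29):
  0:1  1:92  2:517  3:765  4:623  5:804  6:679  7:658
  8:492  9:231  10:60  11:222  12:115  13:867  14:294  15:558
  16:122  17:628  18:381  19:615  20:68  21:75  22:719  23:806
  24:863  25:809  26:256  27:594  28:785  29:697
Giant step factor: 92^(-30) ≡ 427 (mod 883).
Scan 714·427^i mod 883 for i = 0, 1, …:
  i=0: 714   i=1: 243   i=2: 450   i=3: 539
  i=4: 573   i=5: 80   i=6: 606   i=7: 43
  i=8: 701   i=9: 873   i=10: 145   i=11: 105
  i=12: 685   i=13: 222
Match at i=13, j=11: x = 13·30 + 11 = 401.

401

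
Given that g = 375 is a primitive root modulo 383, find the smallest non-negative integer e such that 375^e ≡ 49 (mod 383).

58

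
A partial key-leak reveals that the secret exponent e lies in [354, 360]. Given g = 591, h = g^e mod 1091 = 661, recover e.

355

Compute 591^354 mod 1091 = 590, then multiply by 591 repeatedly:
  591^354=590  591^355=661
Found 661 at exponent 355.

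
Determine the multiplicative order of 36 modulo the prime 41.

20

The order of 36 must divide p − 1 = 40 = 2^3 · 5.
Divisors: 1, 2, 4, 5, 8, 10, 20, 40.
Check each in increasing order: 36^1 ≡ 36;  36^2 ≡ 25;  36^4 ≡ 10;  36^5 ≡ 32;  36^8 ≡ 18;  36^10 ≡ 40;  36^20 ≡ 1.
Smallest exponent giving 1 is 20.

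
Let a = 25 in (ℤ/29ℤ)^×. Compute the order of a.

The order of 25 must divide p − 1 = 28 = 2^2 · 7.
Divisors: 1, 2, 4, 7, 14, 28.
Check each in increasing order: 25^1 ≡ 25;  25^2 ≡ 16;  25^4 ≡ 24;  25^7 ≡ 1.
Smallest exponent giving 1 is 7.

7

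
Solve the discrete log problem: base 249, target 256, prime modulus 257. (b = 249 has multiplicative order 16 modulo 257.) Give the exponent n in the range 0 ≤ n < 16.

8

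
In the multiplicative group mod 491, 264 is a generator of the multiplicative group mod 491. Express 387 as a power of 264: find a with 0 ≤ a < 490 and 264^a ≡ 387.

80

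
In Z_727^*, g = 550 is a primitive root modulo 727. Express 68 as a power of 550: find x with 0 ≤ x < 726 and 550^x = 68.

2

Successive powers of 550 modulo 727:
  550^0=1  550^1=550  550^2=68
So 550^2 ≡ 68 (mod 727), giving x = 2.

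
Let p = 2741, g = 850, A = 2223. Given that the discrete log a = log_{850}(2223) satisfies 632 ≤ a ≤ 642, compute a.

Compute 850^632 mod 2741 = 2089, then multiply by 850 repeatedly:
  850^632=2089  850^633=2223
Found 2223 at exponent 633.

633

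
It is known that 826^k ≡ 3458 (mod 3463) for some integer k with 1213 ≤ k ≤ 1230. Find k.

1216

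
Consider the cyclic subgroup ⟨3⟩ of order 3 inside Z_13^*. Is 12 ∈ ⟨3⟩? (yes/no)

⟨3⟩ has order 3; its elements mod 13 are {1, 3, 9}.
12 is not in this set.

no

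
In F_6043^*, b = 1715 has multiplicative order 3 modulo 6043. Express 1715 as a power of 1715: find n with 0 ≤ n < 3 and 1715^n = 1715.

1

Successive powers of 1715 modulo 6043:
  1715^0=1  1715^1=1715
So 1715^1 ≡ 1715 (mod 6043), giving n = 1.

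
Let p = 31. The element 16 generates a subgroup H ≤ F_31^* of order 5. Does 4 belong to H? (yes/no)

⟨16⟩ has order 5; its elements mod 31 are {1, 2, 4, 8, 16}.
4 is in this set.

yes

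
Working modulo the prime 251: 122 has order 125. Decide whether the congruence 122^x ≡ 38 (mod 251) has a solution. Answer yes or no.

38 ∈ ⟨122⟩ iff 38^125 ≡ 1 (mod 251), since |⟨122⟩| = 125.
38^125 mod 251 = 1.
Since 1 = 1, 38 lies in the subgroup.

yes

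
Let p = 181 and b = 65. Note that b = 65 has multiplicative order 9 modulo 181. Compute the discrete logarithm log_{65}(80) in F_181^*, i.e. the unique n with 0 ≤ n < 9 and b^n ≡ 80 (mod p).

Successive powers of 65 modulo 181:
  65^0=1  65^1=65  65^2=62  65^3=48  65^4=43  65^5=80
So 65^5 ≡ 80 (mod 181), giving n = 5.

5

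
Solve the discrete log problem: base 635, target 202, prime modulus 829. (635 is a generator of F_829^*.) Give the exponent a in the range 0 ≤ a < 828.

Baby-step giant-step with m = ceil(sqrt(828)) = 29.
Baby table (635^j mod 829 for j=0..28):
  0:1  1:635  2:331  3:448  4:133  5:726  6:86  7:725
  8:280  9:394  10:661  11:261  12:764  13:175  14:39  15:724
  16:474  17:63  18:213  19:128  20:38  21:89  22:143  23:444
  24:80  25:231  26:781  27:193  28:692
Giant step factor: 635^(-29) ≡ 514 (mod 829).
Scan 202·514^i mod 829 for i = 0, 1, …:
  i=0: 202   i=1: 203   i=2: 717   i=3: 462
  i=4: 374   i=5: 737   i=6: 794   i=7: 248
  i=8: 635
Match at i=8, j=1: a = 8·29 + 1 = 233.

233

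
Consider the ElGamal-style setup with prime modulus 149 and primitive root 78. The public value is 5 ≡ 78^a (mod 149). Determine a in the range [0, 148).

Baby-step giant-step with m = ceil(sqrt(148)) = 13.
Baby table (78^j mod 149 for j=0..12):
  0:1  1:78  2:124  3:136  4:29  5:27  6:20  7:70
  8:96  9:38  10:133  11:93  12:102
Giant step factor: 78^(-13) ≡ 48 (mod 149).
Scan 5·48^i mod 149 for i = 0, 1, …:
  i=0: 5   i=1: 91   i=2: 47   i=3: 21
  i=4: 114   i=5: 108   i=6: 118   i=7: 2
  i=8: 96
Match at i=8, j=8: a = 8·13 + 8 = 112.

112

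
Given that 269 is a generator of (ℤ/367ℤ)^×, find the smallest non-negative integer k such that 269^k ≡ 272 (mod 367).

Baby-step giant-step with m = ceil(sqrt(366)) = 20.
Baby table (269^j mod 367 for j=0..19):
  0:1  1:269  2:62  3:163  4:174  5:197  6:145  7:103
  8:182  9:147  10:274  11:306  12:106  13:255  14:333  15:29
  16:94  17:330  18:323  19:275
Giant step factor: 269^(-20) ≡ 30 (mod 367).
Scan 272·30^i mod 367 for i = 0, 1, …:
  i=0: 272   i=1: 86   i=2: 11   i=3: 330
Match at i=3, j=17: k = 3·20 + 17 = 77.

77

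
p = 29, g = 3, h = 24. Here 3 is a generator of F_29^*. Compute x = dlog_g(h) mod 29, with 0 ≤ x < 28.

24

Successive powers of 3 modulo 29:
  3^0=1  3^1=3  3^2=9  3^3=27  3^4=23  3^5=11
  3^6=4  3^7=12  3^8=7  3^9=21  3^10=5  3^11=15
  3^12=16  3^13=19  3^14=28  3^15=26  3^16=20  3^17=2
  3^18=6  3^19=18  3^20=25  3^21=17  3^22=22  3^23=8
  3^24=24
So 3^24 ≡ 24 (mod 29), giving x = 24.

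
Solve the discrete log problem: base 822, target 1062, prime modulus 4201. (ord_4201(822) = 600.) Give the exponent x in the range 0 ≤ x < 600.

Baby-step giant-step with m = ceil(sqrt(600)) = 25.
Baby table (822^j mod 4201 for j=0..24):
  0:1  1:822  2:3524  3:2239  4:420  5:758  6:1328  7:3557
  8:4159  9:3285  10:3228  11:2585  12:3365  13:1772  14:3038  15:1842
  16:1764  17:663  18:3057  19:656  20:1504  21:1194  22:2635  23:2455
  24:1530
Giant step factor: 822^(-25) ≡ 2484 (mod 4201).
Scan 1062·2484^i mod 4201 for i = 0, 1, …:
  i=0: 1062   i=1: 3981   i=2: 3851   i=3: 207
  i=4: 1666   i=5: 359   i=6: 1144   i=7: 1820
  i=8: 604   i=9: 579     …   i=17: 3842
  i=18: 3057
Match at i=18, j=18: x = 18·25 + 18 = 468.

468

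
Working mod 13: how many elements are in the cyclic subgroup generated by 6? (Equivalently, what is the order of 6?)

12

The order of 6 must divide p − 1 = 12 = 2^2 · 3.
Divisors: 1, 2, 3, 4, 6, 12.
Check each in increasing order: 6^1 ≡ 6;  6^2 ≡ 10;  6^3 ≡ 8;  6^4 ≡ 9;  6^6 ≡ 12;  6^12 ≡ 1.
Smallest exponent giving 1 is 12.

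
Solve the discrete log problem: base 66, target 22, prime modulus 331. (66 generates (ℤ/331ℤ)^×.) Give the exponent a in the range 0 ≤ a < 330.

252

Baby-step giant-step with m = ceil(sqrt(330)) = 19.
Baby table (66^j mod 331 for j=0..18):
  0:1  1:66  2:53  3:188  4:161  5:34  6:258  7:147
  8:103  9:178  10:163  11:166  12:33  13:192  14:94  15:246
  16:17  17:129  18:239
Giant step factor: 66^(-19) ≡ 90 (mod 331).
Scan 22·90^i mod 331 for i = 0, 1, …:
  i=0: 22   i=1: 325   i=2: 122   i=3: 57
  i=4: 165   i=5: 286   i=6: 253   i=7: 262
  i=8: 79   i=9: 159   i=10: 77   i=11: 310
  i=12: 96   i=13: 34
Match at i=13, j=5: a = 13·19 + 5 = 252.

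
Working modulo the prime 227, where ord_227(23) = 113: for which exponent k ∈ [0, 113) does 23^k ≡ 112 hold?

111

Baby-step giant-step with m = ceil(sqrt(113)) = 11.
Baby table (23^j mod 227 for j=0..10):
  0:1  1:23  2:75  3:136  4:177  5:212  6:109  7:10
  8:3  9:69  10:225
Giant step factor: 23^(-11) ≡ 74 (mod 227).
Scan 112·74^i mod 227 for i = 0, 1, …:
  i=0: 112   i=1: 116   i=2: 185   i=3: 70
  i=4: 186   i=5: 144   i=6: 214   i=7: 173
  i=8: 90   i=9: 77   i=10: 23
Match at i=10, j=1: k = 10·11 + 1 = 111.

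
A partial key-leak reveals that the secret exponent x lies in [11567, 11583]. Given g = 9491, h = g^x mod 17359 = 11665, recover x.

Compute 9491^11567 mod 17359 = 11665, then multiply by 9491 repeatedly:
  9491^11567=11665
Found 11665 at exponent 11567.

11567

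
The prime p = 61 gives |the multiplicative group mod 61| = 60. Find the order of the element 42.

15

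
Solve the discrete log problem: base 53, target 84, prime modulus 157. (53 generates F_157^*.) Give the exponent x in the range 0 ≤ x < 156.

125

Baby-step giant-step with m = ceil(sqrt(156)) = 13.
Baby table (53^j mod 157 for j=0..12):
  0:1  1:53  2:140  3:41  4:132  5:88  6:111  7:74
  8:154  9:155  10:51  11:34  12:75
Giant step factor: 53^(-13) ≡ 22 (mod 157).
Scan 84·22^i mod 157 for i = 0, 1, …:
  i=0: 84   i=1: 121   i=2: 150   i=3: 3
  i=4: 66   i=5: 39   i=6: 73   i=7: 36
  i=8: 7   i=9: 154
Match at i=9, j=8: x = 9·13 + 8 = 125.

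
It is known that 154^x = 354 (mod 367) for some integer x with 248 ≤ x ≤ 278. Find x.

Compute 154^248 mod 367 = 277, then multiply by 154 repeatedly:
  154^248=277  154^249=86  154^250=32  154^251=157  154^252=323
  154^253=197  154^254=244  154^255=142  154^256=215  154^257=80
  154^258=209  154^259=257  154^260=309  154^261=243  154^262=355
  154^263=354
Found 354 at exponent 263.

263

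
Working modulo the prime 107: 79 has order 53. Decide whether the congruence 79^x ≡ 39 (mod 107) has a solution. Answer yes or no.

39 ∈ ⟨79⟩ iff 39^53 ≡ 1 (mod 107), since |⟨79⟩| = 53.
39^53 mod 107 = 1.
Since 1 = 1, 39 lies in the subgroup.

yes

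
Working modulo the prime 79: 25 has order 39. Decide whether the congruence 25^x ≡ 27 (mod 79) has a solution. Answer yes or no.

27 ∈ ⟨25⟩ iff 27^39 ≡ 1 (mod 79), since |⟨25⟩| = 39.
27^39 mod 79 = 78.
Since 78 ≠ 1, 27 does not lie in the subgroup.

no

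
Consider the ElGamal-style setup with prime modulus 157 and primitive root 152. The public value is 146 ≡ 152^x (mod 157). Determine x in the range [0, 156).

106

Baby-step giant-step with m = ceil(sqrt(156)) = 13.
Baby table (152^j mod 157 for j=0..12):
  0:1  1:152  2:25  3:32  4:154  5:15  6:82  7:61
  8:9  9:112  10:68  11:131  12:130
Giant step factor: 152^(-13) ≡ 107 (mod 157).
Scan 146·107^i mod 157 for i = 0, 1, …:
  i=0: 146   i=1: 79   i=2: 132   i=3: 151
  i=4: 143   i=5: 72   i=6: 11   i=7: 78
  i=8: 25
Match at i=8, j=2: x = 8·13 + 2 = 106.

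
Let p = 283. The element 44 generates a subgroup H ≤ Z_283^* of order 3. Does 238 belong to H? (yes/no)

yes

⟨44⟩ has order 3; its elements mod 283 are {1, 44, 238}.
238 is in this set.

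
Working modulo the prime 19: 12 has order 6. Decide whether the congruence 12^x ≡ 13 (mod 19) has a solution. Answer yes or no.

no

⟨12⟩ has order 6; its elements mod 19 are {1, 7, 8, 11, 12, 18}.
13 is not in this set.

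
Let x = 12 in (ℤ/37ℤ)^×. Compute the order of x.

The order of 12 must divide p − 1 = 36 = 2^2 · 3^2.
Divisors: 1, 2, 3, 4, 6, 9, 12, 18, 36.
Check each in increasing order: 12^1 ≡ 12;  12^2 ≡ 33;  12^3 ≡ 26;  12^4 ≡ 16;  12^6 ≡ 10;  12^9 ≡ 1.
Smallest exponent giving 1 is 9.

9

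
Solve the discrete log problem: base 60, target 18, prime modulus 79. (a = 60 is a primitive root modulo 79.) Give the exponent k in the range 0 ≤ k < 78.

66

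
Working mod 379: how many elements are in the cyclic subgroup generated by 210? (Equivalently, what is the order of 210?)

The order of 210 must divide p − 1 = 378 = 2 · 3^3 · 7.
Divisors: 1, 2, 3, 6, 7, 9, 14, 18, 21, 27, 42, 54, 63, 126, 189, 378.
Check each in increasing order: 210^1 ≡ 210;  210^2 ≡ 136;  210^3 ≡ 135;  210^6 ≡ 33;  210^7 ≡ 108;  210^9 ≡ 286;  210^14 ≡ 294;  210^18 ≡ 311;  210^21 ≡ 295;  210^27 ≡ 260;  210^42 ≡ 234;  210^54 ≡ 138;  210^63 ≡ 52;  210^126 ≡ 51;  210^189 ≡ 378;  210^378 ≡ 1.
Smallest exponent giving 1 is 378.

378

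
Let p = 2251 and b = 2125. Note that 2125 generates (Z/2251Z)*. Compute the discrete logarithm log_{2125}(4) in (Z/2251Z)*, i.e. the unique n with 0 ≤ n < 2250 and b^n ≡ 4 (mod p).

Baby-step giant-step with m = ceil(sqrt(2250)) = 48.
Baby table (2125^j mod 2251 for j=0..47):
  0:1  1:2125  2:119  3:763  4:655  5:757  6:1411  7:43
  8:1335  9:615  10:1295  11:1153  12:1037  13:2147  14:1849  15:1130
  16:1684  17:1661  18:57  19:1822  20:30  21:722  22:1319  23:380
  24:1642  25:200  26:1812  27:1290  28:1783  29:442  30:583  31:825
  32:1847  33:1382  34:1446  35:135  36:998  37:308  38:1710  39:636
  40:900  41:1401  42:1303  43:145  44:1989  45:1498  46:336  47:433
Giant step factor: 2125^(-48) ≡ 1977 (mod 2251).
Scan 4·1977^i mod 2251 for i = 0, 1, …:
  i=0: 4   i=1: 1155   i=2: 921   i=3: 2009
  i=4: 1029   i=5: 1680   i=6: 1135   i=7: 1899
  i=8: 1906   i=9: 2239   i=10: 1037
Match at i=10, j=12: n = 10·48 + 12 = 492.

492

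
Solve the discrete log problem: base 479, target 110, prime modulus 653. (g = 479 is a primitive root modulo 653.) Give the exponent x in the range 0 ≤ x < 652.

Baby-step giant-step with m = ceil(sqrt(652)) = 26.
Baby table (479^j mod 653 for j=0..25):
  0:1  1:479  2:238  3:380  4:486  5:326  6:87  7:534
  8:463  9:410  10:490  11:283  12:386  13:95  14:448  15:408
  16:185  17:460  18:279  19:429  20:449  21:234  22:423  23:187
  24:112  25:102
Giant step factor: 479^(-26) ≡ 413 (mod 653).
Scan 110·413^i mod 653 for i = 0, 1, …:
  i=0: 110   i=1: 373   i=2: 594   i=3: 447
  i=4: 465   i=5: 63   i=6: 552   i=7: 79
  i=8: 630   i=9: 296   i=10: 137   i=11: 423
Match at i=11, j=22: x = 11·26 + 22 = 308.

308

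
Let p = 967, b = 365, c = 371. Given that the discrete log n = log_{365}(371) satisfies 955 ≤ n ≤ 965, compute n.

963

Compute 365^955 mod 967 = 965, then multiply by 365 repeatedly:
  365^955=965  365^956=237  365^957=442  365^958=808  365^959=952
  365^960=327  365^961=414  365^962=258  365^963=371
Found 371 at exponent 963.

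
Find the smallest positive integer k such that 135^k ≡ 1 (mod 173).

43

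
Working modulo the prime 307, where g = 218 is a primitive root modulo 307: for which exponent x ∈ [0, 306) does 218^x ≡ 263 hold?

217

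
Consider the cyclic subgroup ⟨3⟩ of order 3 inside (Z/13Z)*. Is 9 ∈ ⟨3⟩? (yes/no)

⟨3⟩ has order 3; its elements mod 13 are {1, 3, 9}.
9 is in this set.

yes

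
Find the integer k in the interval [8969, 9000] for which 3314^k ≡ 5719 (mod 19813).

Compute 3314^8969 mod 19813 = 2351, then multiply by 3314 repeatedly:
  3314^8969=2351  3314^8970=4705  3314^8971=19352  3314^8972=17660  3314^8973=17451
  3314^8974=18280  3314^8975=11579  3314^8976=14838  3314^8977=17079  3314^8978=13878
  3314^8979=5719
Found 5719 at exponent 8979.

8979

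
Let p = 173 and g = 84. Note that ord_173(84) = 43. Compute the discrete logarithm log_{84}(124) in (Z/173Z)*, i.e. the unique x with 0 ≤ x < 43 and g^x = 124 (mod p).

5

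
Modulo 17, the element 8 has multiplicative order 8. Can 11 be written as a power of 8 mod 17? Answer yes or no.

no

11 ∈ ⟨8⟩ iff 11^8 ≡ 1 (mod 17), since |⟨8⟩| = 8.
11^8 mod 17 = 16.
Since 16 ≠ 1, 11 does not lie in the subgroup.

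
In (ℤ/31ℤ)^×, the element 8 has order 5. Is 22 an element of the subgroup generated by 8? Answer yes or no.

no

⟨8⟩ has order 5; its elements mod 31 are {1, 2, 4, 8, 16}.
22 is not in this set.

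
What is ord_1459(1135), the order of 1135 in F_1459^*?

The order of 1135 must divide p − 1 = 1458 = 2 · 3^6.
Divisors: 1, 2, 3, 6, 9, 18, 27, 54, 81, 162, 243, 486, 729, 1458.
Check each in increasing order: 1135^1 ≡ 1135;  1135^2 ≡ 1387;  1135^3 ≡ 1443;  1135^6 ≡ 256;  1135^9 ≡ 281;  1135^18 ≡ 175;  1135^27 ≡ 1028;  1135^54 ≡ 468;  1135^81 ≡ 1093;  1135^162 ≡ 1187;  1135^243 ≡ 340;  1135^486 ≡ 339;  1135^729 ≡ 1458;  1135^1458 ≡ 1.
Smallest exponent giving 1 is 1458.

1458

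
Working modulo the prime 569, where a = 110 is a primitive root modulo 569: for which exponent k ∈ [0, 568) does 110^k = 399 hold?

120

Baby-step giant-step with m = ceil(sqrt(568)) = 24.
Baby table (110^j mod 569 for j=0..23):
  0:1  1:110  2:151  3:109  4:41  5:527  6:501  7:486
  8:543  9:554  10:57  11:11  12:72  13:523  14:61  15:451
  16:107  17:390  18:225  19:283  20:404  21:58  22:121  23:223
Giant step factor: 110^(-24) ≡ 280 (mod 569).
Scan 399·280^i mod 569 for i = 0, 1, …:
  i=0: 399   i=1: 196   i=2: 256   i=3: 555
  i=4: 63   i=5: 1
Match at i=5, j=0: k = 5·24 + 0 = 120.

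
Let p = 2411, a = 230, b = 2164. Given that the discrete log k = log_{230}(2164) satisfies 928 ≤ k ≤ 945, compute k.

941

Compute 230^928 mod 2411 = 1340, then multiply by 230 repeatedly:
  230^928=1340  230^929=2003  230^930=189  230^931=72  230^932=2094
  230^933=1831  230^934=1616  230^935=386  230^936=1984  230^937=641
  230^938=359  230^939=596  230^940=2064  230^941=2164
Found 2164 at exponent 941.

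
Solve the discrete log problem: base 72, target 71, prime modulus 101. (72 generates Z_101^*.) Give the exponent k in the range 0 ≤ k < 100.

84

Baby-step giant-step with m = ceil(sqrt(100)) = 10.
Baby table (72^j mod 101 for j=0..9):
  0:1  1:72  2:33  3:53  4:79  5:32  6:82  7:46
  8:80  9:3
Giant step factor: 72^(-10) ≡ 65 (mod 101).
Scan 71·65^i mod 101 for i = 0, 1, …:
  i=0: 71   i=1: 70   i=2: 5   i=3: 22
  i=4: 16   i=5: 30   i=6: 31   i=7: 96
  i=8: 79
Match at i=8, j=4: k = 8·10 + 4 = 84.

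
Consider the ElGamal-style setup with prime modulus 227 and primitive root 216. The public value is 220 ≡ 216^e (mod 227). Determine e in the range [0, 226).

175

Baby-step giant-step with m = ceil(sqrt(226)) = 16.
Baby table (216^j mod 227 for j=0..15):
  0:1  1:216  2:121  3:31  4:113  5:119  6:53  7:98
  8:57  9:54  10:87  11:178  12:85  13:200  14:70  15:138
Giant step factor: 216^(-16) ≡ 16 (mod 227).
Scan 220·16^i mod 227 for i = 0, 1, …:
  i=0: 220   i=1: 115   i=2: 24   i=3: 157
  i=4: 15   i=5: 13   i=6: 208   i=7: 150
  i=8: 130   i=9: 37   i=10: 138
Match at i=10, j=15: e = 10·16 + 15 = 175.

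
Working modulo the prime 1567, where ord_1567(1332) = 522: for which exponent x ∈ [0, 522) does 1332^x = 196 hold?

242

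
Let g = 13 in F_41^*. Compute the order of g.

40

The order of 13 must divide p − 1 = 40 = 2^3 · 5.
Divisors: 1, 2, 4, 5, 8, 10, 20, 40.
Check each in increasing order: 13^1 ≡ 13;  13^2 ≡ 5;  13^4 ≡ 25;  13^5 ≡ 38;  13^8 ≡ 10;  13^10 ≡ 9;  13^20 ≡ 40;  13^40 ≡ 1.
Smallest exponent giving 1 is 40.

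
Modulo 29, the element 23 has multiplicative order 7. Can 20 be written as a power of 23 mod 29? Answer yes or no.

yes

⟨23⟩ has order 7; its elements mod 29 are {1, 7, 16, 20, 23, 24, 25}.
20 is in this set.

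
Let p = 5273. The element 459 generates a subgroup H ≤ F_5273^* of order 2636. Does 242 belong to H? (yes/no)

yes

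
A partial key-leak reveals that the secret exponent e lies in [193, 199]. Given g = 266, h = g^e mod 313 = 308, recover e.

195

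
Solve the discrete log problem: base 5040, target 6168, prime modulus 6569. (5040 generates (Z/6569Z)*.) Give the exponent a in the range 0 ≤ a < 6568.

3225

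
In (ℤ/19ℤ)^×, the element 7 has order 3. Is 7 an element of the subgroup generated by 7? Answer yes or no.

7 ∈ ⟨7⟩ iff 7^3 ≡ 1 (mod 19), since |⟨7⟩| = 3.
7^3 mod 19 = 1.
Since 1 = 1, 7 lies in the subgroup.

yes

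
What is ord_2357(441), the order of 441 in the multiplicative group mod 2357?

589

The order of 441 must divide p − 1 = 2356 = 2^2 · 19 · 31.
Divisors: 1, 2, 4, 19, 31, 38, 62, 76, 124, 589, 1178, 2356.
Check each in increasing order: 441^1 ≡ 441;  441^2 ≡ 1207;  441^4 ≡ 223;  441^19 ≡ 2017;  441^31 ≡ 51;  441^38 ≡ 107;  441^62 ≡ 244;  441^76 ≡ 2021;  441^124 ≡ 611;  441^589 ≡ 1.
Smallest exponent giving 1 is 589.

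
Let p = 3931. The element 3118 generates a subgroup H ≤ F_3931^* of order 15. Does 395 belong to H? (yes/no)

⟨3118⟩ has order 15; its elements mod 3931 are {1, 209, 241, 440, 561, 617, 981, 1547, 3047, 3118, 3161, 3197, 3250, 3313, 3834}.
395 is not in this set.

no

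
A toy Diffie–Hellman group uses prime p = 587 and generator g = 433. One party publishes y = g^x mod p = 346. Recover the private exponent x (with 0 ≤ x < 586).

46

Baby-step giant-step with m = ceil(sqrt(586)) = 25.
Baby table (433^j mod 587 for j=0..24):
  0:1  1:433  2:236  3:50  4:518  5:60  6:152  7:72
  8:65  9:556  10:78  11:315  12:211  13:378  14:488  15:571
  16:116  17:333  18:374  19:517  20:214  21:503  22:22  23:134
  24:496
Giant step factor: 433^(-25) ≡ 468 (mod 587).
Scan 346·468^i mod 587 for i = 0, 1, …:
  i=0: 346   i=1: 503
Match at i=1, j=21: x = 1·25 + 21 = 46.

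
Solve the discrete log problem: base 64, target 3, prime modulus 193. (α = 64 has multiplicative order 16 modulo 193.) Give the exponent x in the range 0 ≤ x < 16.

7

Successive powers of 64 modulo 193:
  64^0=1  64^1=64  64^2=43  64^3=50  64^4=112  64^5=27
  64^6=184  64^7=3
So 64^7 ≡ 3 (mod 193), giving x = 7.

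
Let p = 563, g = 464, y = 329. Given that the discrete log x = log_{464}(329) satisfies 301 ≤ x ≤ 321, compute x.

Compute 464^301 mod 563 = 493, then multiply by 464 repeatedly:
  464^301=493  464^302=174  464^303=227  464^304=47  464^305=414
  464^306=113  464^307=73  464^308=92  464^309=463  464^310=329
Found 329 at exponent 310.

310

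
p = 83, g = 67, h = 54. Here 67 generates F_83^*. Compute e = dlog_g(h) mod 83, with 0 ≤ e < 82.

Baby-step giant-step with m = ceil(sqrt(82)) = 10.
Baby table (67^j mod 83 for j=0..9):
  0:1  1:67  2:7  3:54  4:49  5:46  6:11  7:73
  8:77  9:13
Giant step factor: 67^(-10) ≡ 81 (mod 83).
Scan 54·81^i mod 83 for i = 0, 1, …:
  i=0: 54
Match at i=0, j=3: e = 0·10 + 3 = 3.

3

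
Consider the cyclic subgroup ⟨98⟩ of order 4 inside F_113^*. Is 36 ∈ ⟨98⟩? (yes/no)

no

36 ∈ ⟨98⟩ iff 36^4 ≡ 1 (mod 113), since |⟨98⟩| = 4.
36^4 mod 113 = 97.
Since 97 ≠ 1, 36 does not lie in the subgroup.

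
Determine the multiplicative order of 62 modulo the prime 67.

11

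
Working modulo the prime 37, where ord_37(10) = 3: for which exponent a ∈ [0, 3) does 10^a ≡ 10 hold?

1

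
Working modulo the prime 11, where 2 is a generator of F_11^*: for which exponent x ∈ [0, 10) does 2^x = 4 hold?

2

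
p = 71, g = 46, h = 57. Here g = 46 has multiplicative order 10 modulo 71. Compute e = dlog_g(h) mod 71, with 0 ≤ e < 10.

Successive powers of 46 modulo 71:
  46^0=1  46^1=46  46^2=57
So 46^2 ≡ 57 (mod 71), giving e = 2.

2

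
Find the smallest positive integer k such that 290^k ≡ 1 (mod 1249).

The order of 290 must divide p − 1 = 1248 = 2^5 · 3 · 13.
Divisors: 1, 2, 3, 4, 6, 8, 12, 13, 16, 24, 26, 32, 39, 48, 52, 78, 96, 104, 156, 208, 312, 416, 624, 1248.
Check each in increasing order: 290^1 ≡ 290;  290^2 ≡ 417;  290^3 ≡ 1026;  290^4 ≡ 278;  290^6 ≡ 1018;  290^8 ≡ 1095;  290^12 ≡ 903;  290^13 ≡ 829;  290^16 ≡ 1234;  290^24 ≡ 1061;  290^26 ≡ 291;  290^32 ≡ 225;  290^39 ≡ 182;  290^48 ≡ 372;  290^52 ≡ 998;  290^78 ≡ 650;  290^96 ≡ 994;  290^104 ≡ 551;  290^156 ≡ 338;  290^208 ≡ 94;  290^312 ≡ 585;  290^416 ≡ 93;  290^624 ≡ 1248;  290^1248 ≡ 1.
Smallest exponent giving 1 is 1248.

1248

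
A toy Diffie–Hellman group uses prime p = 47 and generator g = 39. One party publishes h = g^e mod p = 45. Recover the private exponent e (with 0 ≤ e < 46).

Baby-step giant-step with m = ceil(sqrt(46)) = 7.
Baby table (39^j mod 47 for j=0..6):
  0:1  1:39  2:17  3:5  4:7  5:38  6:25
Giant step factor: 39^(-7) ≡ 43 (mod 47).
Scan 45·43^i mod 47 for i = 0, 1, …:
  i=0: 45   i=1: 8   i=2: 15   i=3: 34
  i=4: 5
Match at i=4, j=3: e = 4·7 + 3 = 31.

31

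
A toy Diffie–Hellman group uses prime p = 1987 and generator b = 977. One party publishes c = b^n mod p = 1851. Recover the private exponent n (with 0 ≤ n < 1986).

Baby-step giant-step with m = ceil(sqrt(1986)) = 45.
Baby table (977^j mod 1987 for j=0..44):
  0:1  1:977  2:769  3:227  4:1222  5:1694  6:1854  7:1201
  8:1047  9:1601  10:408  11:1216  12:1793  13:1214  14:1826  15:1663
  16:1372  17:1206  18:1958  19:1472  20:1543  21:1365  22:328  23:549
  24:1870  25:937  26:1429  27:1259  28:90  29:502  30:1652  31:560
  32:695  33:1448  34:1939  35:792  36:841  37:1026  38:954  39:155
  40:423  41:1962  42:1406  43:645  44:286
Giant step factor: 977^(-45) ≡ 8 (mod 1987).
Scan 1851·8^i mod 1987 for i = 0, 1, …:
  i=0: 1851   i=1: 899   i=2: 1231   i=3: 1900
  i=4: 1291   i=5: 393   i=6: 1157   i=7: 1308
  i=8: 529   i=9: 258   i=10: 77   i=11: 616
  i=12: 954
Match at i=12, j=38: n = 12·45 + 38 = 578.

578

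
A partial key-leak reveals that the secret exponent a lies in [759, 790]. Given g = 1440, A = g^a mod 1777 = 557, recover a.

Compute 1440^759 mod 1777 = 885, then multiply by 1440 repeatedly:
  1440^759=885  1440^760=291  1440^761=1445  1440^762=1710  1440^763=1255
  1440^764=1768  1440^765=1256  1440^766=1431  1440^767=1097  1440^768=1704
  1440^769=1500  1440^770=945  1440^771=1395  1440^772=790  1440^773=320
  1440^774=557
Found 557 at exponent 774.

774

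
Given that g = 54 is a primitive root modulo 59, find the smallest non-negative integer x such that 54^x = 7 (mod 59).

Baby-step giant-step with m = ceil(sqrt(58)) = 8.
Baby table (54^j mod 59 for j=0..7):
  0:1  1:54  2:25  3:52  4:35  5:2  6:49  7:50
Giant step factor: 54^(-8) ≡ 21 (mod 59).
Scan 7·21^i mod 59 for i = 0, 1, …:
  i=0: 7   i=1: 29   i=2: 19   i=3: 45
  i=4: 1
Match at i=4, j=0: x = 4·8 + 0 = 32.

32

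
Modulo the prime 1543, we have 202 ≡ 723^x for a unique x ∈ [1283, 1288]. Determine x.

1283

Compute 723^1283 mod 1543 = 202, then multiply by 723 repeatedly:
  723^1283=202
Found 202 at exponent 1283.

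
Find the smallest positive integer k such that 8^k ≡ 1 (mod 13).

4

The order of 8 must divide p − 1 = 12 = 2^2 · 3.
Divisors: 1, 2, 3, 4, 6, 12.
Check each in increasing order: 8^1 ≡ 8;  8^2 ≡ 12;  8^3 ≡ 5;  8^4 ≡ 1.
Smallest exponent giving 1 is 4.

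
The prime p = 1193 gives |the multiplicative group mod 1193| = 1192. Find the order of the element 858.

1192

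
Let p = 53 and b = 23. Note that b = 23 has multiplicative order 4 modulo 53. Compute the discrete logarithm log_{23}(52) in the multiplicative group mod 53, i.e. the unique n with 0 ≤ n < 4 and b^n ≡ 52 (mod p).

Successive powers of 23 modulo 53:
  23^0=1  23^1=23  23^2=52
So 23^2 ≡ 52 (mod 53), giving n = 2.

2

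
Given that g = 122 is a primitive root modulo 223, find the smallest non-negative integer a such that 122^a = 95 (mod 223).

Baby-step giant-step with m = ceil(sqrt(222)) = 15.
Baby table (122^j mod 223 for j=0..14):
  0:1  1:122  2:166  3:182  4:127  5:107  6:120  7:145
  8:73  9:209  10:76  11:129  12:128  13:6  14:63
Giant step factor: 122^(-15) ≡ 208 (mod 223).
Scan 95·208^i mod 223 for i = 0, 1, …:
  i=0: 95   i=1: 136   i=2: 190   i=3: 49
  i=4: 157   i=5: 98   i=6: 91   i=7: 196
  i=8: 182
Match at i=8, j=3: a = 8·15 + 3 = 123.

123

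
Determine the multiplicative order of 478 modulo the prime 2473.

The order of 478 must divide p − 1 = 2472 = 2^3 · 3 · 103.
Divisors: 1, 2, 3, 4, 6, 8, 12, 24, 103, 206, 309, 412, 618, 824, 1236, 2472.
Check each in increasing order: 478^1 ≡ 478;  478^2 ≡ 968;  478^3 ≡ 253;  478^4 ≡ 2230;  478^6 ≡ 2184;  478^8 ≡ 2170;  478^12 ≡ 1912;  478^24 ≡ 650;  478^103 ≡ 1015;  478^206 ≡ 1457;  478^309 ≡ 1.
Smallest exponent giving 1 is 309.

309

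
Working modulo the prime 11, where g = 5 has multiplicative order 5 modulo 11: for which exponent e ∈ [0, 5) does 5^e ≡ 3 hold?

2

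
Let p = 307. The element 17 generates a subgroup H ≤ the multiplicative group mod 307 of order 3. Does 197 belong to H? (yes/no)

no

197 ∈ ⟨17⟩ iff 197^3 ≡ 1 (mod 307), since |⟨17⟩| = 3.
197^3 mod 307 = 152.
Since 152 ≠ 1, 197 does not lie in the subgroup.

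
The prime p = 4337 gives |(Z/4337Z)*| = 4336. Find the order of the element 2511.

271

The order of 2511 must divide p − 1 = 4336 = 2^4 · 271.
Divisors: 1, 2, 4, 8, 16, 271, 542, 1084, 2168, 4336.
Check each in increasing order: 2511^1 ≡ 2511;  2511^2 ≡ 3460;  2511^4 ≡ 1480;  2511^8 ≡ 215;  2511^16 ≡ 2855;  2511^271 ≡ 1.
Smallest exponent giving 1 is 271.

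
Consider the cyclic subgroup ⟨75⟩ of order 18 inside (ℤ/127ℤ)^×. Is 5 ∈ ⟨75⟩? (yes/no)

⟨75⟩ has order 18; its elements mod 127 are {1, 19, 20, 22, 24, 28, 37, 52, 59, 68, 75, 90, 99, 103, 105, 107, 108, 126}.
5 is not in this set.

no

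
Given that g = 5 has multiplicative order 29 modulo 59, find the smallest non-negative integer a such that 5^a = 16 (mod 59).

20

Successive powers of 5 modulo 59:
  5^0=1  5^1=5  5^2=25  5^3=7  5^4=35  5^5=57
  5^6=49  5^7=9  5^8=45  5^9=48  5^10=4  5^11=20
  5^12=41  5^13=28  5^14=22  5^15=51  5^16=19  5^17=36
  5^18=3  5^19=15  5^20=16
So 5^20 ≡ 16 (mod 59), giving a = 20.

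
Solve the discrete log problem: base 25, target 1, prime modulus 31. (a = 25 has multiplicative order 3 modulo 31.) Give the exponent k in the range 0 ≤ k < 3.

Successive powers of 25 modulo 31:
  25^0=1
So 25^0 ≡ 1 (mod 31), giving k = 0.

0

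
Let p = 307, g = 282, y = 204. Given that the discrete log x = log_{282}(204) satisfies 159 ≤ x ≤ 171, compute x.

159

Compute 282^159 mod 307 = 204, then multiply by 282 repeatedly:
  282^159=204
Found 204 at exponent 159.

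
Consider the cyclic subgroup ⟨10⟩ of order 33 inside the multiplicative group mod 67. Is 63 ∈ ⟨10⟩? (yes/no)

63 ∈ ⟨10⟩ iff 63^33 ≡ 1 (mod 67), since |⟨10⟩| = 33.
63^33 mod 67 = 66.
Since 66 ≠ 1, 63 does not lie in the subgroup.

no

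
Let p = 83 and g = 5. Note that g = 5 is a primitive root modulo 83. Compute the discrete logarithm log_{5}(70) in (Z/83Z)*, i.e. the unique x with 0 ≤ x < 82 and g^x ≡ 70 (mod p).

56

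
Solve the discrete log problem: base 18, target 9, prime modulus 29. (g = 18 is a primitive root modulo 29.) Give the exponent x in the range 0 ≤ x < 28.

Successive powers of 18 modulo 29:
  18^0=1  18^1=18  18^2=5  18^3=3  18^4=25  18^5=15
  18^6=9
So 18^6 ≡ 9 (mod 29), giving x = 6.

6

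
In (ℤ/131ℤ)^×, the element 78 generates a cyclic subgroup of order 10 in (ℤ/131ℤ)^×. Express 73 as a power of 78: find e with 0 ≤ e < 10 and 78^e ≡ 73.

7

Successive powers of 78 modulo 131:
  78^0=1  78^1=78  78^2=58  78^3=70  78^4=89  78^5=130
  78^6=53  78^7=73
So 78^7 ≡ 73 (mod 131), giving e = 7.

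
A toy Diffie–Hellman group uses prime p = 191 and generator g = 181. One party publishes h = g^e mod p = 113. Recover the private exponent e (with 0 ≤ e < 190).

13

Baby-step giant-step with m = ceil(sqrt(190)) = 14.
Baby table (181^j mod 191 for j=0..13):
  0:1  1:181  2:100  3:146  4:68  5:84  6:115  7:187
  8:40  9:173  10:180  11:110  12:46  13:113
Giant step factor: 181^(-14) ≡ 12 (mod 191).
Scan 113·12^i mod 191 for i = 0, 1, …:
  i=0: 113
Match at i=0, j=13: e = 0·14 + 13 = 13.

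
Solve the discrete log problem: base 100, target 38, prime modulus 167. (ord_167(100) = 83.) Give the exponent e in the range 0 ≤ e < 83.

68

Baby-step giant-step with m = ceil(sqrt(83)) = 10.
Baby table (100^j mod 167 for j=0..9):
  0:1  1:100  2:147  3:4  4:66  5:87  6:16  7:97
  8:14  9:64
Giant step factor: 100^(-10) ≡ 133 (mod 167).
Scan 38·133^i mod 167 for i = 0, 1, …:
  i=0: 38   i=1: 44   i=2: 7   i=3: 96
  i=4: 76   i=5: 88   i=6: 14
Match at i=6, j=8: e = 6·10 + 8 = 68.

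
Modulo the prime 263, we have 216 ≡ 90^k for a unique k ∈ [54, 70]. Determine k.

70

Compute 90^54 mod 263 = 207, then multiply by 90 repeatedly:
  90^54=207  90^55=220  90^56=75  90^57=175  90^58=233
  90^59=193  90^60=12  90^61=28  90^62=153  90^63=94
  90^64=44  90^65=15  90^66=35  90^67=257  90^68=249
  90^69=55  90^70=216
Found 216 at exponent 70.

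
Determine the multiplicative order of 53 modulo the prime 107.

The order of 53 must divide p − 1 = 106 = 2 · 53.
Divisors: 1, 2, 53, 106.
Check each in increasing order: 53^1 ≡ 53;  53^2 ≡ 27;  53^53 ≡ 1.
Smallest exponent giving 1 is 53.

53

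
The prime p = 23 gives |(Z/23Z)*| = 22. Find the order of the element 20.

22

The order of 20 must divide p − 1 = 22 = 2 · 11.
Divisors: 1, 2, 11, 22.
Check each in increasing order: 20^1 ≡ 20;  20^2 ≡ 9;  20^11 ≡ 22;  20^22 ≡ 1.
Smallest exponent giving 1 is 22.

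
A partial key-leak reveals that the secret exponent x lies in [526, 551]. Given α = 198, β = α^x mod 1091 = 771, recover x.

529

Compute 198^526 mod 1091 = 109, then multiply by 198 repeatedly:
  198^526=109  198^527=853  198^528=880  198^529=771
Found 771 at exponent 529.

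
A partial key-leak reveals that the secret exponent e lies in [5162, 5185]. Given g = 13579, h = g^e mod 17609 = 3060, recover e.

Compute 13579^5162 mod 17609 = 1179, then multiply by 13579 repeatedly:
  13579^5162=1179  13579^5163=3060
Found 3060 at exponent 5163.

5163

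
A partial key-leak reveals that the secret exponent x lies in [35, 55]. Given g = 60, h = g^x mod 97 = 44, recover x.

46

Compute 60^35 mod 97 = 14, then multiply by 60 repeatedly:
  60^35=14  60^36=64  60^37=57  60^38=25  60^39=45
  60^40=81  60^41=10  60^42=18  60^43=13  60^44=4
  60^45=46  60^46=44
Found 44 at exponent 46.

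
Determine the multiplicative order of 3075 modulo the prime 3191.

3190

The order of 3075 must divide p − 1 = 3190 = 2 · 5 · 11 · 29.
Divisors: 1, 2, 5, 10, 11, 22, 29, 55, 58, 110, 145, 290, 319, 638, 1595, 3190.
Check each in increasing order: 3075^1 ≡ 3075;  3075^2 ≡ 692;  3075^5 ≡ 704;  3075^10 ≡ 1011;  3075^11 ≡ 791;  3075^22 ≡ 245;  3075^29 ≡ 3187;  3075^55 ≡ 886;  3075^58 ≡ 16;  3075^110 ≡ 10;  3075^145 ≡ 2167;  3075^290 ≡ 1928;  3075^319 ≡ 1861;  3075^638 ≡ 1086;  3075^1595 ≡ 3190;  3075^3190 ≡ 1.
Smallest exponent giving 1 is 3190.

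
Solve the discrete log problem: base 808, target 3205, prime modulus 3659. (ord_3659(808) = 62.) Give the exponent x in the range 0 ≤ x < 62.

13

Successive powers of 808 modulo 3659:
  808^0=1  808^1=808  808^2=1562  808^3=3400  808^4=2950  808^5=1591
  808^6=1219  808^7=681  808^8=1398  808^9=2612  808^10=2912  808^11=159
  808^12=407  808^13=3205
So 808^13 ≡ 3205 (mod 3659), giving x = 13.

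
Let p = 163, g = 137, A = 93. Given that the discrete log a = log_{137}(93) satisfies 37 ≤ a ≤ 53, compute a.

Compute 137^37 mod 163 = 109, then multiply by 137 repeatedly:
  137^37=109  137^38=100  137^39=8  137^40=118  137^41=29
  137^42=61  137^43=44  137^44=160  137^45=78  137^46=91
  137^47=79  137^48=65  137^49=103  137^50=93
Found 93 at exponent 50.

50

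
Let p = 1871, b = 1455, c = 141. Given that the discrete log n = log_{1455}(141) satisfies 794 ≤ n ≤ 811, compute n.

794

Compute 1455^794 mod 1871 = 141, then multiply by 1455 repeatedly:
  1455^794=141
Found 141 at exponent 794.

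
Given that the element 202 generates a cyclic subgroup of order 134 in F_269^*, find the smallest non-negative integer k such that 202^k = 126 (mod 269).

Successive powers of 202 modulo 269:
  202^0=1  202^1=202  202^2=185  202^3=248  202^4=62  202^5=150
  202^6=172  202^7=43  202^8=78  202^9=154  202^10=173  202^11=245
  202^12=263  202^13=133  202^14=235  202^15=126
So 202^15 ≡ 126 (mod 269), giving k = 15.

15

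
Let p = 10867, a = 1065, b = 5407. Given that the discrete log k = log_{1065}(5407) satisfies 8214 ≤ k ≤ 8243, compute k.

Compute 1065^8214 mod 10867 = 5226, then multiply by 1065 repeatedly:
  1065^8214=5226  1065^8215=1786  1065^8216=365  1065^8217=8380  1065^8218=2893
  1065^8219=5684  1065^8220=541  1065^8221=214  1065^8222=10570  1065^8223=9705
  1065^8224=1308  1065^8225=2044  1065^8226=3460  1065^8227=987  1065^8228=7923
  1065^8229=5203  1065^8230=9892  1065^8231=4857  1065^8232=13  1065^8233=2978
  1065^8234=9273  1065^8235=8509  1065^8236=9874  1065^8237=7421  1065^8238=3056
  1065^8239=5407
Found 5407 at exponent 8239.

8239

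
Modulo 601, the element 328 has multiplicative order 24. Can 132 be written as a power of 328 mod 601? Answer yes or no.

132 ∈ ⟨328⟩ iff 132^24 ≡ 1 (mod 601), since |⟨328⟩| = 24.
132^24 mod 601 = 1.
Since 1 = 1, 132 lies in the subgroup.

yes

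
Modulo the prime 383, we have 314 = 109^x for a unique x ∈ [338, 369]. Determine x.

351

Compute 109^338 mod 383 = 306, then multiply by 109 repeatedly:
  109^338=306  109^339=33  109^340=150  109^341=264  109^342=51
  109^343=197  109^344=25  109^345=44  109^346=200  109^347=352
  109^348=68  109^349=135  109^350=161  109^351=314
Found 314 at exponent 351.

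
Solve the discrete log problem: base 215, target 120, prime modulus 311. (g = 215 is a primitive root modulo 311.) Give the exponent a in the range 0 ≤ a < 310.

Baby-step giant-step with m = ceil(sqrt(310)) = 18.
Baby table (215^j mod 311 for j=0..17):
  0:1  1:215  2:197  3:59  4:245  5:116  6:60  7:149
  8:2  9:119  10:83  11:118  12:179  13:232  14:120  15:298
  16:4  17:238
Giant step factor: 215^(-18) ≡ 163 (mod 311).
Scan 120·163^i mod 311 for i = 0, 1, …:
  i=0: 120
Match at i=0, j=14: a = 0·18 + 14 = 14.

14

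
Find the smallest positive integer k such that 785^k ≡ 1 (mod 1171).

The order of 785 must divide p − 1 = 1170 = 2 · 3^2 · 5 · 13.
Divisors: 1, 2, 3, 5, 6, 9, 10, 13, 15, 18, 26, 30, 39, 45, 65, 78, 90, 117, 130, 195, 234, 390, 585, 1170.
Check each in increasing order: 785^1 ≡ 785;  785^2 ≡ 279;  785^3 ≡ 38;  785^5 ≡ 63;  785^6 ≡ 273;  785^9 ≡ 1006;  785^10 ≡ 456;  785^13 ≡ 934;  785^15 ≡ 624;  785^18 ≡ 292;  785^26 ≡ 1132;  785^30 ≡ 604;  785^39 ≡ 1046;  785^45 ≡ 1005;  785^65 ≡ 191;  785^78 ≡ 402;  785^90 ≡ 623;  785^117 ≡ 103;  785^130 ≡ 180;  785^195 ≡ 421;  785^234 ≡ 70;  785^390 ≡ 420;  785^585 ≡ 1170;  785^1170 ≡ 1.
Smallest exponent giving 1 is 1170.

1170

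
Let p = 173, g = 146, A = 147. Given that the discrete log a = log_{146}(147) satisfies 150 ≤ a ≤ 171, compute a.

163

Compute 146^150 mod 173 = 151, then multiply by 146 repeatedly:
  146^150=151  146^151=75  146^152=51  146^153=7  146^154=157
  146^155=86  146^156=100  146^157=68  146^158=67  146^159=94
  146^160=57  146^161=18  146^162=33  146^163=147
Found 147 at exponent 163.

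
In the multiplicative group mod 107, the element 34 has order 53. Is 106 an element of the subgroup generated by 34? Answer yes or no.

106 ∈ ⟨34⟩ iff 106^53 ≡ 1 (mod 107), since |⟨34⟩| = 53.
106^53 mod 107 = 106.
Since 106 ≠ 1, 106 does not lie in the subgroup.

no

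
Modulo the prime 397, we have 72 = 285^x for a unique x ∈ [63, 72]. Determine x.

71

Compute 285^63 mod 397 = 145, then multiply by 285 repeatedly:
  285^63=145  285^64=37  285^65=223  285^66=35  285^67=50
  285^68=355  285^69=337  285^70=368  285^71=72
Found 72 at exponent 71.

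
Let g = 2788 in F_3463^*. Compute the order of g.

1731

The order of 2788 must divide p − 1 = 3462 = 2 · 3 · 577.
Divisors: 1, 2, 3, 6, 577, 1154, 1731, 3462.
Check each in increasing order: 2788^1 ≡ 2788;  2788^2 ≡ 1972;  2788^3 ≡ 2155;  2788^6 ≡ 142;  2788^577 ≡ 367;  2788^1154 ≡ 3095;  2788^1731 ≡ 1.
Smallest exponent giving 1 is 1731.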